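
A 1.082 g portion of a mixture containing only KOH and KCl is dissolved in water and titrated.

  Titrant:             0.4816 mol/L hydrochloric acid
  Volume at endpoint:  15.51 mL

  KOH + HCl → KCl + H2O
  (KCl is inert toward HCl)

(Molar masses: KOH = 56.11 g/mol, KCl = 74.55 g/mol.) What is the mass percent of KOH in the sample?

n(HCl) = 0.01551 × 0.4816 = 7.470 × 10^-3 mol
Let x = n(KOH), y = n(KCl).
Titrant: 1x = 7.470 × 10^-3;  mass: 56.11x + 74.55y = 1.082
Solving, x = 7.470 × 10^-3 mol, y = 8.892 × 10^-3 mol
mass of KOH = 7.470 × 10^-3 × 56.11 = 0.4191 g
% KOH = 0.4191 / 1.082 × 100 = 38.74 %

38.74 %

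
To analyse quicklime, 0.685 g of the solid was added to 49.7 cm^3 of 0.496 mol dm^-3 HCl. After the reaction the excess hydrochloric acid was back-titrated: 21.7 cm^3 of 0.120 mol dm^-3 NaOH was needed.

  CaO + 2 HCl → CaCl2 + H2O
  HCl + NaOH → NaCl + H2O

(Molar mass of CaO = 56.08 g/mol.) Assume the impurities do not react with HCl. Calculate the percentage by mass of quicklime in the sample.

90.2 %

n(HCl) added = 0.0497 × 0.496 = 0.0247 mol
n(NaOH) used in back-titration = 0.0217 × 0.120 = 2.60 × 10^-3 mol
n(HCl) left over = 2.60 × 10^-3 mol (1:1 ratio)
n(HCl) consumed by analyte = 0.0247 − 2.60 × 10^-3 = 0.0220 mol
From the 1:2 ratio, n(CaO) = 1/2 × 0.0220 = 0.0110 mol
mass of CaO = 0.0110 × 56.08 = 0.618 g
% CaO = 0.618 / 0.685 × 100 = 90.2 %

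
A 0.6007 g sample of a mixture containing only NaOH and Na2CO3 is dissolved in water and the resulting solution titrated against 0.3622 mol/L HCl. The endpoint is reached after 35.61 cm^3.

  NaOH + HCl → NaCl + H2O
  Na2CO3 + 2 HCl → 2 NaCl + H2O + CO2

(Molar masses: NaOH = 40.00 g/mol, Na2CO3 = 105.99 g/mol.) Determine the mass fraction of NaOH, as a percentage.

n(HCl) = 0.03561 × 0.3622 = 0.01290 mol
Let x = n(NaOH), y = n(Na2CO3).
Titrant: 1x + 2y = 0.01290;  mass: 40.00x + 105.99y = 0.6007
Solving, x = 6.374 × 10^-3 mol, y = 3.262 × 10^-3 mol
mass of NaOH = 6.374 × 10^-3 × 40.00 = 0.2549 g
% NaOH = 0.2549 / 0.6007 × 100 = 42.44 %

42.44 %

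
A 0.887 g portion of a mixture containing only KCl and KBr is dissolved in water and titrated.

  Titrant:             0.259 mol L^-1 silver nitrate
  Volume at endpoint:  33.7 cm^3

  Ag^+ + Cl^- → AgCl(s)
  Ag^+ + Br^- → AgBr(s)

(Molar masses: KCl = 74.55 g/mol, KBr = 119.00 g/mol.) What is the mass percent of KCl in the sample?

28.7 %

n(AgNO3) = 0.0337 × 0.259 = 8.73 × 10^-3 mol
Let x = n(KCl), y = n(KBr).
Titrant: 1x + 1y = 8.73 × 10^-3;  mass: 74.55x + 119.00y = 0.887
Solving, x = 3.41 × 10^-3 mol, y = 5.32 × 10^-3 mol
mass of KCl = 3.41 × 10^-3 × 74.55 = 0.254 g
% KCl = 0.254 / 0.887 × 100 = 28.7 %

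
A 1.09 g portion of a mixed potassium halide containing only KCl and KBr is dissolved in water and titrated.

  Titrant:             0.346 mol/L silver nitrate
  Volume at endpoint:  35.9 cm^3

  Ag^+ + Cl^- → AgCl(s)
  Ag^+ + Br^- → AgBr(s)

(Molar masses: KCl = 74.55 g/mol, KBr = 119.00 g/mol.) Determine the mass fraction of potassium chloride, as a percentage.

n(AgNO3) = 0.0359 × 0.346 = 0.0124 mol
Let x = n(KCl), y = n(KBr).
Titrant: 1x + 1y = 0.0124;  mass: 74.55x + 119.00y = 1.09
Solving, x = 8.73 × 10^-3 mol, y = 3.69 × 10^-3 mol
mass of KCl = 8.73 × 10^-3 × 74.55 = 0.651 g
% KCl = 0.651 / 1.09 × 100 = 59.7 %

59.7 %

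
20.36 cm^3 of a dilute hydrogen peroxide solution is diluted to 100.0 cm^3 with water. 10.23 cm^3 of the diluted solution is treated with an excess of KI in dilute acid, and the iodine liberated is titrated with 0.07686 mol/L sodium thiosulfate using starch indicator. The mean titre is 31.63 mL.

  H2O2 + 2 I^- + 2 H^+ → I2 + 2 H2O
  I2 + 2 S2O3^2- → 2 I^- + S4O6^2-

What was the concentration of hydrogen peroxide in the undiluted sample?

0.5836 mol/L

n(S2O3^2-) = 0.03163 × 0.07686 = 2.431 × 10^-3 mol
n(I2) = n(S2O3^2-)/2 = 1.216 × 10^-3 mol
n(H2O2) in the aliquot = 1.216 × 10^-3 mol (1:1 ratio)
[H2O2]_dilute = 1.216 × 10^-3 / 0.01023 = 0.1188 mol/L
[H2O2]_original = 0.1188 × 100.0/20.36 = 0.5836 mol/L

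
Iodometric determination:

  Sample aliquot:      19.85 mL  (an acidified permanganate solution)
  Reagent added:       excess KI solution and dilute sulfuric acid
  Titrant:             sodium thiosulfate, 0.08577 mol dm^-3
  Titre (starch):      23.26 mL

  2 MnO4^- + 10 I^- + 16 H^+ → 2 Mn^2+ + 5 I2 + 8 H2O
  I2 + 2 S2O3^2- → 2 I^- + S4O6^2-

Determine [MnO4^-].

n(S2O3^2-) = 0.02326 × 0.08577 = 1.995 × 10^-3 mol
n(I2) = n(S2O3^2-)/2 = 9.975 × 10^-4 mol
From the 2:5 ratio, n(MnO4^-) in the aliquot = 2/5 × 9.975 × 10^-4 = 3.990 × 10^-4 mol
[MnO4^-] = 3.990 × 10^-4 / 0.01985 = 0.02010 mol/L

0.02010 mol/L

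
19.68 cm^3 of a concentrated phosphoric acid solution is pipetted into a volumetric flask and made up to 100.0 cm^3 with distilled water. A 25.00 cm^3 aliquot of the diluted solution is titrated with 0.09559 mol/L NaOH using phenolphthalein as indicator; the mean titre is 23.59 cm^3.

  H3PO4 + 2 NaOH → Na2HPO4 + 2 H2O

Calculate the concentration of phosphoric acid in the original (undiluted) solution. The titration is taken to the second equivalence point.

n(NaOH) = 0.02359 × 0.09559 = 2.255 × 10^-3 mol
From the 1:2 ratio, n(H3PO4) in the aliquot = 1/2 × 2.255 × 10^-3 = 1.127 × 10^-3 mol
[H3PO4]_dilute = 1.127 × 10^-3 / 0.02500 = 0.04510 mol/L
Dilution factor = 100.0 / 19.68 = 5.081
[H3PO4]_stock = 0.04510 × 5.081 = 0.2292 mol/L

0.2292 mol/L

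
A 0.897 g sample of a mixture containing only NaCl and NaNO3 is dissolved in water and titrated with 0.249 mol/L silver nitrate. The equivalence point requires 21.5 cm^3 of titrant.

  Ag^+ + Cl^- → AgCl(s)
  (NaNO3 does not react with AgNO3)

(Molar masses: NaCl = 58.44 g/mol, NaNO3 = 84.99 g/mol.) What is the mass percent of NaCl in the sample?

34.9 %

n(AgNO3) = 0.0215 × 0.249 = 5.35 × 10^-3 mol
Let x = n(NaCl), y = n(NaNO3).
Titrant: 1x = 5.35 × 10^-3;  mass: 58.44x + 84.99y = 0.897
Solving, x = 5.35 × 10^-3 mol, y = 6.87 × 10^-3 mol
mass of NaCl = 5.35 × 10^-3 × 58.44 = 0.313 g
% NaCl = 0.313 / 0.897 × 100 = 34.9 %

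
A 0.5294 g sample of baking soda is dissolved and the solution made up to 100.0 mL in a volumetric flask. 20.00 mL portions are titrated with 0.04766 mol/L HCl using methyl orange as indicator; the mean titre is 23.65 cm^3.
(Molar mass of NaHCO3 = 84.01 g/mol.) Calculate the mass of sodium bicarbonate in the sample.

NaHCO3 + HCl → NaCl + H2O + CO2
n(HCl) per titration = 0.02365 × 0.04766 = 1.127 × 10^-3 mol
n(NaHCO3) in each aliquot = 1.127 × 10^-3 mol (1:1 ratio)
n(NaHCO3) in the whole flask = 1.127 × 10^-3 × 100.0/20.00 = 5.636 × 10^-3 mol
mass of NaHCO3 = 5.636 × 10^-3 × 84.01 = 0.4735 g

0.4735 g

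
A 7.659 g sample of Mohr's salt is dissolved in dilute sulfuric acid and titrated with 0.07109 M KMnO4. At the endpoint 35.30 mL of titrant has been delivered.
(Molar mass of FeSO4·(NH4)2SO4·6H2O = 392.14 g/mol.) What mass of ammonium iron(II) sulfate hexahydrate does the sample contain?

4.920 g

MnO4^- + 5 Fe^2+ + 8 H^+ → Mn^2+ + 5 Fe^3+ + 4 H2O
n(KMnO4) = 0.03530 L × 0.07109 mol/L = 2.509 × 10^-3 mol
From the 5:1 ratio, n(FeSO4·(NH4)2SO4·6H2O) = 5/1 × 2.509 × 10^-3 = 0.01255 mol
mass of FeSO4·(NH4)2SO4·6H2O = 0.01255 × 392.14 g/mol = 4.920 g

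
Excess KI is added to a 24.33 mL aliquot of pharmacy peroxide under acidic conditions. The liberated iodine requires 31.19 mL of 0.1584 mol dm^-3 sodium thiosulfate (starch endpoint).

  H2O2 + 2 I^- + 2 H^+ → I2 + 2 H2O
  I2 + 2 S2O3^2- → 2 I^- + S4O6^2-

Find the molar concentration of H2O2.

n(S2O3^2-) = 0.03119 × 0.1584 = 4.940 × 10^-3 mol
n(I2) = n(S2O3^2-)/2 = 2.470 × 10^-3 mol
n(H2O2) in the aliquot = 2.470 × 10^-3 mol (1:1 ratio)
[H2O2] = 2.470 × 10^-3 / 0.02433 = 0.1015 mol/L

0.1015 mol/L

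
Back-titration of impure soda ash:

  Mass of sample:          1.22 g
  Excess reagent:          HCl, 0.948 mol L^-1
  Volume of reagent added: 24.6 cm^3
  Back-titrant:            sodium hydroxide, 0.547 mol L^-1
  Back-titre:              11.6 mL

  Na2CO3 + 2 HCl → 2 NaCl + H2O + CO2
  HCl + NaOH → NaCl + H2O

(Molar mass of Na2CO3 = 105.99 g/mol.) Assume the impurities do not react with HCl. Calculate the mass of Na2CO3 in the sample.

0.900 g

n(HCl) added = 0.0246 × 0.948 = 0.0233 mol
n(NaOH) used in back-titration = 0.0116 × 0.547 = 6.35 × 10^-3 mol
n(HCl) left over = 6.35 × 10^-3 mol (1:1 ratio)
n(HCl) consumed by analyte = 0.0233 − 6.35 × 10^-3 = 0.0170 mol
From the 1:2 ratio, n(Na2CO3) = 1/2 × 0.0170 = 8.49 × 10^-3 mol
mass of Na2CO3 = 8.49 × 10^-3 × 105.99 = 0.900 g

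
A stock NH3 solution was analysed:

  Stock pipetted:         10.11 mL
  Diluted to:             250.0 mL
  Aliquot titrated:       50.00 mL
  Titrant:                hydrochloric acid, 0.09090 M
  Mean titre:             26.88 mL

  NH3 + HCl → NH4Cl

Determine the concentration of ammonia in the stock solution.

n(HCl) = 0.02688 × 0.09090 = 2.443 × 10^-3 mol
n(NH3) in the aliquot = 2.443 × 10^-3 mol (1:1 ratio)
[NH3]_dilute = 2.443 × 10^-3 / 0.05000 = 0.04887 mol/L
Dilution factor = 250.0 / 10.11 = 24.73
[NH3]_stock = 0.04887 × 24.73 = 1.208 mol/L

1.208 M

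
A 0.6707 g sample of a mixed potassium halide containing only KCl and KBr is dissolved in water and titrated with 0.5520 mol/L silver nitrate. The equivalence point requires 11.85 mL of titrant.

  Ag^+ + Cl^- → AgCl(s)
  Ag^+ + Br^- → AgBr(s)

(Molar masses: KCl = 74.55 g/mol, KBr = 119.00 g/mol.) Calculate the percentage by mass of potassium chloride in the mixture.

n(AgNO3) = 0.01185 × 0.5520 = 6.541 × 10^-3 mol
Let x = n(KCl), y = n(KBr).
Titrant: 1x + 1y = 6.541 × 10^-3;  mass: 74.55x + 119.00y = 0.6707
Solving, x = 2.423 × 10^-3 mol, y = 4.118 × 10^-3 mol
mass of KCl = 2.423 × 10^-3 × 74.55 = 0.1806 g
% KCl = 0.1806 / 0.6707 × 100 = 26.93 %

26.93 %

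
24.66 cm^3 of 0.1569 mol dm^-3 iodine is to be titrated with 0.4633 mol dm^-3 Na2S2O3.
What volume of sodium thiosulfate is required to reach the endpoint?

16.70 mL

I2 + 2 S2O3^2- → 2 I^- + S4O6^2-
n(I2) = 0.02466 L × 0.1569 mol/L = 3.869 × 10^-3 mol
From the 2:1 stoichiometry, n(Na2S2O3) = 2/1 × 3.869 × 10^-3 = 7.738 × 10^-3 mol
V(Na2S2O3) = 7.738 × 10^-3 mol / 0.4633 mol/L = 0.01670 L = 16.70 mL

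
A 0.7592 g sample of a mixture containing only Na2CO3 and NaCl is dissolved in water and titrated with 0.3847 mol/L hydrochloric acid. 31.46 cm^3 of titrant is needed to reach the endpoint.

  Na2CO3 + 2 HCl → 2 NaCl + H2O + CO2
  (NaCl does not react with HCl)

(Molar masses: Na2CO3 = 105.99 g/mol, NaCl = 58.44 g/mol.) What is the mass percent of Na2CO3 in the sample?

84.48 %

n(HCl) = 0.03146 × 0.3847 = 0.01210 mol
Let x = n(Na2CO3), y = n(NaCl).
Titrant: 2x = 0.01210;  mass: 105.99x + 58.44y = 0.7592
Solving, x = 6.051 × 10^-3 mol, y = 2.016 × 10^-3 mol
mass of Na2CO3 = 6.051 × 10^-3 × 105.99 = 0.6414 g
% Na2CO3 = 0.6414 / 0.7592 × 100 = 84.48 %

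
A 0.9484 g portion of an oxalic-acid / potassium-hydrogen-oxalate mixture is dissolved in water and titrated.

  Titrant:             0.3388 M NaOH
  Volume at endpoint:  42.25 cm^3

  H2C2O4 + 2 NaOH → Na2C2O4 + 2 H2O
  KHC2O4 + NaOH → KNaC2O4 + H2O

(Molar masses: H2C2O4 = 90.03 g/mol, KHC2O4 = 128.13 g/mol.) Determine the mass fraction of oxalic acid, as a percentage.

50.58 %

n(NaOH) = 0.04225 × 0.3388 = 0.01431 mol
Let x = n(H2C2O4), y = n(KHC2O4).
Titrant: 2x + 1y = 0.01431;  mass: 90.03x + 128.13y = 0.9484
Solving, x = 5.328 × 10^-3 mol, y = 3.658 × 10^-3 mol
mass of H2C2O4 = 5.328 × 10^-3 × 90.03 = 0.4797 g
% H2C2O4 = 0.4797 / 0.9484 × 100 = 50.58 %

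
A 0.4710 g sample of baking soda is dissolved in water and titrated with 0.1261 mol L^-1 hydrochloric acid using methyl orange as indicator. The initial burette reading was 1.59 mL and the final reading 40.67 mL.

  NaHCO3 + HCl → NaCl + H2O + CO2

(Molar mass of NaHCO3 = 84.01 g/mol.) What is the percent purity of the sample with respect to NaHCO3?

87.90 %

n(HCl) = 0.03908 L × 0.1261 mol/L = 4.928 × 10^-3 mol
n(NaHCO3) = 4.928 × 10^-3 mol (1:1 ratio)
mass of NaHCO3 = 4.928 × 10^-3 × 84.01 g/mol = 0.4140 g
% NaHCO3 = 0.4140 / 0.4710 × 100 = 87.90 %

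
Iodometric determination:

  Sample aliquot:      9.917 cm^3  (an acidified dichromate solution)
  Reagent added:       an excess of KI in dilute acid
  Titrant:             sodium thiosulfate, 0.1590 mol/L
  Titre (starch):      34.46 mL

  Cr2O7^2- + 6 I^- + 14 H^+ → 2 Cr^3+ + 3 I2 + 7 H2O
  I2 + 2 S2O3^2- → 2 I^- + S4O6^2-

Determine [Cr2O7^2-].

n(S2O3^2-) = 0.03446 × 0.1590 = 5.479 × 10^-3 mol
n(I2) = n(S2O3^2-)/2 = 2.740 × 10^-3 mol
From the 1:3 ratio, n(Cr2O7^2-) in the aliquot = 1/3 × 2.740 × 10^-3 = 9.132 × 10^-4 mol
[Cr2O7^2-] = 9.132 × 10^-4 / 0.009917 = 0.09208 mol/L

0.09208 mol/L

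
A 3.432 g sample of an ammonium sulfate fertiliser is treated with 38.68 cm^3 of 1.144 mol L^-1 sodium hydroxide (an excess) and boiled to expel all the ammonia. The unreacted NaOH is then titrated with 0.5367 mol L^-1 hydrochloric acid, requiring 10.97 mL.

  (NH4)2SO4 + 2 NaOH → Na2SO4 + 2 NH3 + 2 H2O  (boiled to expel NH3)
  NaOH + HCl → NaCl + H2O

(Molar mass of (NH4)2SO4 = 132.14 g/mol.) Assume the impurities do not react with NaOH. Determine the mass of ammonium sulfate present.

2.535 g

n(NaOH) added = 0.03868 × 1.144 = 0.04425 mol
n(HCl) used in back-titration = 0.01097 × 0.5367 = 5.888 × 10^-3 mol
n(NaOH) left over = 5.888 × 10^-3 mol (1:1 ratio)
n(NaOH) consumed by analyte = 0.04425 − 5.888 × 10^-3 = 0.03836 mol
From the 1:2 ratio, n((NH4)2SO4) = 1/2 × 0.03836 = 0.01918 mol
mass of (NH4)2SO4 = 0.01918 × 132.14 = 2.535 g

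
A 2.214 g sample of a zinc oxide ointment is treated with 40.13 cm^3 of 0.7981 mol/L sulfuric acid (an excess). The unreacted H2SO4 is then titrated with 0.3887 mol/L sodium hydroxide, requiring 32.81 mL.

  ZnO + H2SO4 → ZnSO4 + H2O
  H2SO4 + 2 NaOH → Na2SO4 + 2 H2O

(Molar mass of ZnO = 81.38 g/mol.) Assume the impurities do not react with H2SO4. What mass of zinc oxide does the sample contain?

2.087 g

n(H2SO4) added = 0.04013 × 0.7981 = 0.03203 mol
n(NaOH) used in back-titration = 0.03281 × 0.3887 = 0.01275 mol
From the 1:2 ratio, n(H2SO4) left over = 1/2 × 0.01275 = 6.377 × 10^-3 mol
n(H2SO4) consumed by analyte = 0.03203 − 6.377 × 10^-3 = 0.02565 mol
n(ZnO) = 0.02565 mol (1:1 ratio)
mass of ZnO = 0.02565 × 81.38 = 2.087 g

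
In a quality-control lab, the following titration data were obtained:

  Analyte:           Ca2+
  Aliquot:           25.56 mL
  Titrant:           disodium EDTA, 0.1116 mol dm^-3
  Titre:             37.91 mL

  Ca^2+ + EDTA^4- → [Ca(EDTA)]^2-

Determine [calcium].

0.1655 mol/L

n(EDTA) = 0.03791 L × 0.1116 mol/L = 4.231 × 10^-3 mol
n(Ca2+) = 4.231 × 10^-3 mol (1:1 mole ratio)
[Ca2+] = 4.231 × 10^-3 mol / 0.02556 L = 0.1655 mol/L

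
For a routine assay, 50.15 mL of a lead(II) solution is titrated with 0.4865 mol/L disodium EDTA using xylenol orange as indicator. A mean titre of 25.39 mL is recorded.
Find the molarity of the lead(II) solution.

Pb^2+ + EDTA^4- → [Pb(EDTA)]^2-
n(EDTA) = 0.02539 L × 0.4865 mol/L = 0.01235 mol
n(Pb2+) = 0.01235 mol (1:1 mole ratio)
[Pb2+] = 0.01235 mol / 0.05015 L = 0.2463 mol/L

0.2463 mol/L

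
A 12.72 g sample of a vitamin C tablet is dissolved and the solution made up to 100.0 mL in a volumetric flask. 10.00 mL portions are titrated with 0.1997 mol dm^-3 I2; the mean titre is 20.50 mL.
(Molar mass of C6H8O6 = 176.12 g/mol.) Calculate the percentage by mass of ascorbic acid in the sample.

C6H8O6 + I2 → C6H6O6 + 2 HI
n(I2) per titration = 0.02050 × 0.1997 = 4.094 × 10^-3 mol
n(C6H8O6) in each aliquot = 4.094 × 10^-3 mol (1:1 ratio)
n(C6H8O6) in the whole flask = 4.094 × 10^-3 × 100.0/10.00 = 0.04094 mol
mass of C6H8O6 = 0.04094 × 176.12 = 7.210 g
% C6H8O6 = 7.210 / 12.72 × 100 = 56.68 %

56.68 %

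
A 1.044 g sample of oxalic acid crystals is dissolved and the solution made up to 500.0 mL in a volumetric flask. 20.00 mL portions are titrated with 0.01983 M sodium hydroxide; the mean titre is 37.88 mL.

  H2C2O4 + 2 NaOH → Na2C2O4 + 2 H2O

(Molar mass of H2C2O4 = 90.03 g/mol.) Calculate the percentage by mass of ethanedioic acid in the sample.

80.97 %

n(NaOH) per titration = 0.03788 × 0.01983 = 7.512 × 10^-4 mol
From the 1:2 ratio, n(H2C2O4) in each aliquot = 1/2 × 7.512 × 10^-4 = 3.756 × 10^-4 mol
n(H2C2O4) in the whole flask = 3.756 × 10^-4 × 500.0/20.00 = 9.390 × 10^-3 mol
mass of H2C2O4 = 9.390 × 10^-3 × 90.03 = 0.8453 g
% H2C2O4 = 0.8453 / 1.044 × 100 = 80.97 %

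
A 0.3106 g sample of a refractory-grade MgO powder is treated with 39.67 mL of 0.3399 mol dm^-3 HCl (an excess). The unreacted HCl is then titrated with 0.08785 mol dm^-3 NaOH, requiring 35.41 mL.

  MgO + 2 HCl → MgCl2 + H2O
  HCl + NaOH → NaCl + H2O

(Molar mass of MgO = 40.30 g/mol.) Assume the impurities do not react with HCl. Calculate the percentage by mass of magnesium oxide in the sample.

67.29 %

n(HCl) added = 0.03967 × 0.3399 = 0.01348 mol
n(NaOH) used in back-titration = 0.03541 × 0.08785 = 3.111 × 10^-3 mol
n(HCl) left over = 3.111 × 10^-3 mol (1:1 ratio)
n(HCl) consumed by analyte = 0.01348 − 3.111 × 10^-3 = 0.01037 mol
From the 1:2 ratio, n(MgO) = 1/2 × 0.01037 = 5.187 × 10^-3 mol
mass of MgO = 5.187 × 10^-3 × 40.30 = 0.2090 g
% MgO = 0.2090 / 0.3106 × 100 = 67.29 %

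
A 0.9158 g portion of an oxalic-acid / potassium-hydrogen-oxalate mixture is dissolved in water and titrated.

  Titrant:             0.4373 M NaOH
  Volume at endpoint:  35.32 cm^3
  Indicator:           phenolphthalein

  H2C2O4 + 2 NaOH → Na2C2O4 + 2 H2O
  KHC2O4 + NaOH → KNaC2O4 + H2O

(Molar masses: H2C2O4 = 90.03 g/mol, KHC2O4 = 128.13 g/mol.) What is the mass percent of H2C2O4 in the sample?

62.88 %

n(NaOH) = 0.03532 × 0.4373 = 0.01545 mol
Let x = n(H2C2O4), y = n(KHC2O4).
Titrant: 2x + 1y = 0.01545;  mass: 90.03x + 128.13y = 0.9158
Solving, x = 6.396 × 10^-3 mol, y = 2.653 × 10^-3 mol
mass of H2C2O4 = 6.396 × 10^-3 × 90.03 = 0.5758 g
% H2C2O4 = 0.5758 / 0.9158 × 100 = 62.88 %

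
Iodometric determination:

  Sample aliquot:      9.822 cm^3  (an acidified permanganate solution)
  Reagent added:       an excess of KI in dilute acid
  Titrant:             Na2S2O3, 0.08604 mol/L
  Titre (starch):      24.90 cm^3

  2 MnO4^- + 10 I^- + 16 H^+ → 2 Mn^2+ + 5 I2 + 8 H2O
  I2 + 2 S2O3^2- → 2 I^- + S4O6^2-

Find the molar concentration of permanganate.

n(S2O3^2-) = 0.02490 × 0.08604 = 2.142 × 10^-3 mol
n(I2) = n(S2O3^2-)/2 = 1.071 × 10^-3 mol
From the 2:5 ratio, n(MnO4^-) in the aliquot = 2/5 × 1.071 × 10^-3 = 4.285 × 10^-4 mol
[MnO4^-] = 4.285 × 10^-4 / 0.009822 = 0.04362 mol/L

0.04362 mol/L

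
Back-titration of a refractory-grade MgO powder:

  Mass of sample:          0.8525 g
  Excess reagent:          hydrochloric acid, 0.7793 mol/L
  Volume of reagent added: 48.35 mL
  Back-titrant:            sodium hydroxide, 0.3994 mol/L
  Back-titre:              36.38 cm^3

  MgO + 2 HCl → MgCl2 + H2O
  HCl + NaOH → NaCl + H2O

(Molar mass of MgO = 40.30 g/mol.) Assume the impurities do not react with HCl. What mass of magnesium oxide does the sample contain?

0.4665 g

n(HCl) added = 0.04835 × 0.7793 = 0.03768 mol
n(NaOH) used in back-titration = 0.03638 × 0.3994 = 0.01453 mol
n(HCl) left over = 0.01453 mol (1:1 ratio)
n(HCl) consumed by analyte = 0.03768 − 0.01453 = 0.02315 mol
From the 1:2 ratio, n(MgO) = 1/2 × 0.02315 = 0.01157 mol
mass of MgO = 0.01157 × 40.30 = 0.4665 g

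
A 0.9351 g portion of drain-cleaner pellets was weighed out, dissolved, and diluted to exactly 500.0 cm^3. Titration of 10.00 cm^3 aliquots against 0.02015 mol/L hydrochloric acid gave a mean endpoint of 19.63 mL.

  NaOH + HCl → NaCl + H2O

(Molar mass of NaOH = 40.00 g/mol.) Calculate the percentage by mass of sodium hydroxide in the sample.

n(HCl) per titration = 0.01963 × 0.02015 = 3.955 × 10^-4 mol
n(NaOH) in each aliquot = 3.955 × 10^-4 mol (1:1 ratio)
n(NaOH) in the whole flask = 3.955 × 10^-4 × 500.0/10.00 = 0.01978 mol
mass of NaOH = 0.01978 × 40.00 = 0.7911 g
% NaOH = 0.7911 / 0.9351 × 100 = 84.60 %

84.60 %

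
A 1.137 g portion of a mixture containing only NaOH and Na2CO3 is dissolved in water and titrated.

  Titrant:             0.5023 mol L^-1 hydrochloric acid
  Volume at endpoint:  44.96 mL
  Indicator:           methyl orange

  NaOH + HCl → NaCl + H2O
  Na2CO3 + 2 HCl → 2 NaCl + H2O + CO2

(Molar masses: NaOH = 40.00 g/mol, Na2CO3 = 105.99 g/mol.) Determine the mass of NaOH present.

n(HCl) = 0.04496 × 0.5023 = 0.02258 mol
Let x = n(NaOH), y = n(Na2CO3).
Titrant: 1x + 2y = 0.02258;  mass: 40.00x + 105.99y = 1.137
Solving, x = 4.602 × 10^-3 mol, y = 8.991 × 10^-3 mol
mass of NaOH = 4.602 × 10^-3 × 40.00 = 0.1841 g

0.1841 g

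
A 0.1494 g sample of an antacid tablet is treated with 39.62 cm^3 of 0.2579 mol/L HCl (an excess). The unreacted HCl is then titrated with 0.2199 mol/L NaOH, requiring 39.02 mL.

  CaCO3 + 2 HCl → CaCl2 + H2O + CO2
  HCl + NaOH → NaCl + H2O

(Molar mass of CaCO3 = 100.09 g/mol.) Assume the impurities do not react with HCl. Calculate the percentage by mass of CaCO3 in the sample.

n(HCl) added = 0.03962 × 0.2579 = 0.01022 mol
n(NaOH) used in back-titration = 0.03902 × 0.2199 = 8.580 × 10^-3 mol
n(HCl) left over = 8.580 × 10^-3 mol (1:1 ratio)
n(HCl) consumed by analyte = 0.01022 − 8.580 × 10^-3 = 1.637 × 10^-3 mol
From the 1:2 ratio, n(CaCO3) = 1/2 × 1.637 × 10^-3 = 8.187 × 10^-4 mol
mass of CaCO3 = 8.187 × 10^-4 × 100.09 = 0.08195 g
% CaCO3 = 0.08195 / 0.1494 × 100 = 54.85 %

54.85 %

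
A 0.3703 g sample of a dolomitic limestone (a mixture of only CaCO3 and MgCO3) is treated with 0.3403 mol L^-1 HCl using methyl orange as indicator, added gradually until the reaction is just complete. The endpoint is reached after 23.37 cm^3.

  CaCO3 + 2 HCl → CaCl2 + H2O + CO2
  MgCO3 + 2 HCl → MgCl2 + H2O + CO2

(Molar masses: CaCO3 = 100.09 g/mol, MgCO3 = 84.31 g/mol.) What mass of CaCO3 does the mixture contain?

n(HCl) = 0.02337 × 0.3403 = 7.953 × 10^-3 mol
Let x = n(CaCO3), y = n(MgCO3).
Titrant: 2x + 2y = 7.953 × 10^-3;  mass: 100.09x + 84.31y = 0.3703
Solving, x = 2.221 × 10^-3 mol, y = 1.755 × 10^-3 mol
mass of CaCO3 = 2.221 × 10^-3 × 100.09 = 0.2223 g

0.2223 g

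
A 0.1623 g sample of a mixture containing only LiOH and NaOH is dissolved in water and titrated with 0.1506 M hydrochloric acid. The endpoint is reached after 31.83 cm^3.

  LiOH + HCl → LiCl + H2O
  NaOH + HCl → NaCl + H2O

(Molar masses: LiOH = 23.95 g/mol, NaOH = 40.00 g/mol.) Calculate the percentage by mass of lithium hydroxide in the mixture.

27.07 %

n(HCl) = 0.03183 × 0.1506 = 4.794 × 10^-3 mol
Let x = n(LiOH), y = n(NaOH).
Titrant: 1x + 1y = 4.794 × 10^-3;  mass: 23.95x + 40.00y = 0.1623
Solving, x = 1.835 × 10^-3 mol, y = 2.959 × 10^-3 mol
mass of LiOH = 1.835 × 10^-3 × 23.95 = 0.04394 g
% LiOH = 0.04394 / 0.1623 × 100 = 27.07 %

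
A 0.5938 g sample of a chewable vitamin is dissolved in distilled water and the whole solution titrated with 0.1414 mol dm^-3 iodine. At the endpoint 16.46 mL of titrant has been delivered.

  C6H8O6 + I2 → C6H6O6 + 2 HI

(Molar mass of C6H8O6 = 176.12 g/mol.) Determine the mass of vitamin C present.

0.4099 g

n(I2) = 0.01646 L × 0.1414 mol/L = 2.327 × 10^-3 mol
n(C6H8O6) = 2.327 × 10^-3 mol (1:1 ratio)
mass of C6H8O6 = 2.327 × 10^-3 × 176.12 g/mol = 0.4099 g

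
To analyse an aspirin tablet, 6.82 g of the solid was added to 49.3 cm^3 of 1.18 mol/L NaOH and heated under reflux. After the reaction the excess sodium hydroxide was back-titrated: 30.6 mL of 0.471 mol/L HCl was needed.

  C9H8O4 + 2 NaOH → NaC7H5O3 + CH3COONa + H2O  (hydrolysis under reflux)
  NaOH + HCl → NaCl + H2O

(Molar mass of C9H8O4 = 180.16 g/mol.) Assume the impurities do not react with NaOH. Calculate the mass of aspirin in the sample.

3.94 g

n(NaOH) added = 0.0493 × 1.18 = 0.0582 mol
n(HCl) used in back-titration = 0.0306 × 0.471 = 0.0144 mol
n(NaOH) left over = 0.0144 mol (1:1 ratio)
n(NaOH) consumed by analyte = 0.0582 − 0.0144 = 0.0438 mol
From the 1:2 ratio, n(C9H8O4) = 1/2 × 0.0438 = 0.0219 mol
mass of C9H8O4 = 0.0219 × 180.16 = 3.94 g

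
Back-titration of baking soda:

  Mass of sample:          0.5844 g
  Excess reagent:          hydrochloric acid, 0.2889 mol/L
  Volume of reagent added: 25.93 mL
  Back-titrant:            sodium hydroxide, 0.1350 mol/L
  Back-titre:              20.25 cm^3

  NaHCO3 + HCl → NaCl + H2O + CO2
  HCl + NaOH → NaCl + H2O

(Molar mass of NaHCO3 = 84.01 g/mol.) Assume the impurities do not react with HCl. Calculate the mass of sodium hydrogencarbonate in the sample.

0.3997 g

n(HCl) added = 0.02593 × 0.2889 = 7.491 × 10^-3 mol
n(NaOH) used in back-titration = 0.02025 × 0.1350 = 2.734 × 10^-3 mol
n(HCl) left over = 2.734 × 10^-3 mol (1:1 ratio)
n(HCl) consumed by analyte = 7.491 × 10^-3 − 2.734 × 10^-3 = 4.757 × 10^-3 mol
n(NaHCO3) = 4.757 × 10^-3 mol (1:1 ratio)
mass of NaHCO3 = 4.757 × 10^-3 × 84.01 = 0.3997 g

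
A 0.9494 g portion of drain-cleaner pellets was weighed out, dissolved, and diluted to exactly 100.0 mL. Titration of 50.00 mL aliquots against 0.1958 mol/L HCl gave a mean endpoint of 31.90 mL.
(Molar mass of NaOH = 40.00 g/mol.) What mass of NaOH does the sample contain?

NaOH + HCl → NaCl + H2O
n(HCl) per titration = 0.03190 × 0.1958 = 6.246 × 10^-3 mol
n(NaOH) in each aliquot = 6.246 × 10^-3 mol (1:1 ratio)
n(NaOH) in the whole flask = 6.246 × 10^-3 × 100.0/50.00 = 0.01249 mol
mass of NaOH = 0.01249 × 40.00 = 0.4997 g

0.4997 g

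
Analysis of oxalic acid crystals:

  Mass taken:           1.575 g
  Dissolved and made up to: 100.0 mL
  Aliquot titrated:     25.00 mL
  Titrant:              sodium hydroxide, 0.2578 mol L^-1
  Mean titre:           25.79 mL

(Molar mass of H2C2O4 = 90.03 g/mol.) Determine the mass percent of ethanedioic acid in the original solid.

76.01 %

H2C2O4 + 2 NaOH → Na2C2O4 + 2 H2O
n(NaOH) per titration = 0.02579 × 0.2578 = 6.649 × 10^-3 mol
From the 1:2 ratio, n(H2C2O4) in each aliquot = 1/2 × 6.649 × 10^-3 = 3.324 × 10^-3 mol
n(H2C2O4) in the whole flask = 3.324 × 10^-3 × 100.0/25.00 = 0.01330 mol
mass of H2C2O4 = 0.01330 × 90.03 = 1.197 g
% H2C2O4 = 1.197 / 1.575 × 100 = 76.01 %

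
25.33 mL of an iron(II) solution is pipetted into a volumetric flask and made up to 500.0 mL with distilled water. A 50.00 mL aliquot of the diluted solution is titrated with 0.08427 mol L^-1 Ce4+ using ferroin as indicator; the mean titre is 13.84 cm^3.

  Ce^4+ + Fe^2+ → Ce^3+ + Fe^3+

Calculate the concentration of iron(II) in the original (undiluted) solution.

n(Ce4+) = 0.01384 × 0.08427 = 1.166 × 10^-3 mol
n(Fe2+) in the aliquot = 1.166 × 10^-3 mol (1:1 ratio)
[Fe2+]_dilute = 1.166 × 10^-3 / 0.05000 = 0.02333 mol/L
Dilution factor = 500.0 / 25.33 = 19.74
[Fe2+]_stock = 0.02333 × 19.74 = 0.4604 mol/L

0.4604 mol/L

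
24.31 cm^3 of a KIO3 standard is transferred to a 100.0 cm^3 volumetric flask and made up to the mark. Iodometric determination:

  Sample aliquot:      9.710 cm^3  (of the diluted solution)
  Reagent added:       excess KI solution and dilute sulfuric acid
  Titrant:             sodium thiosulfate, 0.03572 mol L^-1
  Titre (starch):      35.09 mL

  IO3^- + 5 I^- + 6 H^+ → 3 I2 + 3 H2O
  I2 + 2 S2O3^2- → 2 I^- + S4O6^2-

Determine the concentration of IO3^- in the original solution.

0.08850 mol/L

n(S2O3^2-) = 0.03509 × 0.03572 = 1.253 × 10^-3 mol
n(I2) = n(S2O3^2-)/2 = 6.267 × 10^-4 mol
From the 1:3 ratio, n(IO3^-) in the aliquot = 1/3 × 6.267 × 10^-4 = 2.089 × 10^-4 mol
[IO3^-]_dilute = 2.089 × 10^-4 / 0.009710 = 0.02151 mol/L
[IO3^-]_original = 0.02151 × 100.0/24.31 = 0.08850 mol/L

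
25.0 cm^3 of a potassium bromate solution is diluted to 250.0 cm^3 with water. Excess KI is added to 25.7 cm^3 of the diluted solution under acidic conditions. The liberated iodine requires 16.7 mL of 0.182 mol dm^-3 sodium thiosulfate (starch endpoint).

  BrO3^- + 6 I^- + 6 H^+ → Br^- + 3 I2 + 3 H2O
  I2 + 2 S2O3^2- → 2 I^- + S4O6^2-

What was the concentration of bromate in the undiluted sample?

n(S2O3^2-) = 0.0167 × 0.182 = 3.04 × 10^-3 mol
n(I2) = n(S2O3^2-)/2 = 1.52 × 10^-3 mol
From the 1:3 ratio, n(BrO3^-) in the aliquot = 1/3 × 1.52 × 10^-3 = 5.07 × 10^-4 mol
[BrO3^-]_dilute = 5.07 × 10^-4 / 0.0257 = 0.0197 mol/L
[BrO3^-]_original = 0.0197 × 250.0/25.0 = 0.197 mol/L

0.197 mol/L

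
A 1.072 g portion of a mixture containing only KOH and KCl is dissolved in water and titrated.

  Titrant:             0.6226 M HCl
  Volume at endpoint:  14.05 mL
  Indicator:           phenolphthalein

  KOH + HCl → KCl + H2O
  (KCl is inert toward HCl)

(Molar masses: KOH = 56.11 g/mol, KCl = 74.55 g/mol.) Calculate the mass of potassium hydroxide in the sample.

n(HCl) = 0.01405 × 0.6226 = 8.748 × 10^-3 mol
Let x = n(KOH), y = n(KCl).
Titrant: 1x = 8.748 × 10^-3;  mass: 56.11x + 74.55y = 1.072
Solving, x = 8.748 × 10^-3 mol, y = 7.796 × 10^-3 mol
mass of KOH = 8.748 × 10^-3 × 56.11 = 0.4908 g

0.4908 g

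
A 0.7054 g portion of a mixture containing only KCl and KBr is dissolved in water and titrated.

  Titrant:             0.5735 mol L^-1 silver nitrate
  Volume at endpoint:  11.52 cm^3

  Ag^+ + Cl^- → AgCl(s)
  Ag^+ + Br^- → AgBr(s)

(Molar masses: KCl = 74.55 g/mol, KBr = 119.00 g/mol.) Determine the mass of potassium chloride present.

0.1355 g

n(AgNO3) = 0.01152 × 0.5735 = 6.607 × 10^-3 mol
Let x = n(KCl), y = n(KBr).
Titrant: 1x + 1y = 6.607 × 10^-3;  mass: 74.55x + 119.00y = 0.7054
Solving, x = 1.818 × 10^-3 mol, y = 4.789 × 10^-3 mol
mass of KCl = 1.818 × 10^-3 × 74.55 = 0.1355 g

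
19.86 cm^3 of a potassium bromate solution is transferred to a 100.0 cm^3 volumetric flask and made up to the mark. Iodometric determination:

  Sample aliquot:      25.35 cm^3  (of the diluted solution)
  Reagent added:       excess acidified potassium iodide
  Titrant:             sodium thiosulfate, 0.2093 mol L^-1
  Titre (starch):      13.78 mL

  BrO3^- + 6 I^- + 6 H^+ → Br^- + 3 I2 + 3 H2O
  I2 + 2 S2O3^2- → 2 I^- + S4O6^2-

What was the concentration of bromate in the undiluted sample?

n(S2O3^2-) = 0.01378 × 0.2093 = 2.884 × 10^-3 mol
n(I2) = n(S2O3^2-)/2 = 1.442 × 10^-3 mol
From the 1:3 ratio, n(BrO3^-) in the aliquot = 1/3 × 1.442 × 10^-3 = 4.807 × 10^-4 mol
[BrO3^-]_dilute = 4.807 × 10^-4 / 0.02535 = 0.01896 mol/L
[BrO3^-]_original = 0.01896 × 100.0/19.86 = 0.09548 mol/L

0.09548 mol/L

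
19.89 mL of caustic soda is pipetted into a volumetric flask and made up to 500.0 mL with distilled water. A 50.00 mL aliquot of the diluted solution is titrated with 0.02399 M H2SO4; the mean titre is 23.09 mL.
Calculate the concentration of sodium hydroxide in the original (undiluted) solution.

2 NaOH + H2SO4 → Na2SO4 + 2 H2O
n(H2SO4) = 0.02309 × 0.02399 = 5.539 × 10^-4 mol
From the 2:1 ratio, n(NaOH) in the aliquot = 2/1 × 5.539 × 10^-4 = 1.108 × 10^-3 mol
[NaOH]_dilute = 1.108 × 10^-3 / 0.05000 = 0.02216 mol/L
Dilution factor = 500.0 / 19.89 = 25.14
[NaOH]_stock = 0.02216 × 25.14 = 0.5570 mol/L

0.5570 M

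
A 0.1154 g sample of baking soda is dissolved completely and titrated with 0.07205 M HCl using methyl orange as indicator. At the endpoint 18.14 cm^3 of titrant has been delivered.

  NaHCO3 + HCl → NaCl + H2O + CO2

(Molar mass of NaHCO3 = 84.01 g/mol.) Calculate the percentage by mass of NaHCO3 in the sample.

n(HCl) = 0.01814 L × 0.07205 mol/L = 1.307 × 10^-3 mol
n(NaHCO3) = 1.307 × 10^-3 mol (1:1 ratio)
mass of NaHCO3 = 1.307 × 10^-3 × 84.01 g/mol = 0.1098 g
% NaHCO3 = 0.1098 / 0.1154 × 100 = 95.15 %

95.15 %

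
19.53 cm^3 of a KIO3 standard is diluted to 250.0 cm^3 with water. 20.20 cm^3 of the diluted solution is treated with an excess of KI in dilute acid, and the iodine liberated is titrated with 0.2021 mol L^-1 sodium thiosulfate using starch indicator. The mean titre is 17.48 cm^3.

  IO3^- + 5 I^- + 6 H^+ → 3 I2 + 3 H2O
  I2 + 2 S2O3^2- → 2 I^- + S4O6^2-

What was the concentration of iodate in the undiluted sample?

n(S2O3^2-) = 0.01748 × 0.2021 = 3.533 × 10^-3 mol
n(I2) = n(S2O3^2-)/2 = 1.766 × 10^-3 mol
From the 1:3 ratio, n(IO3^-) in the aliquot = 1/3 × 1.766 × 10^-3 = 5.888 × 10^-4 mol
[IO3^-]_dilute = 5.888 × 10^-4 / 0.02020 = 0.02915 mol/L
[IO3^-]_original = 0.02915 × 250.0/19.53 = 0.3731 mol/L

0.3731 mol/L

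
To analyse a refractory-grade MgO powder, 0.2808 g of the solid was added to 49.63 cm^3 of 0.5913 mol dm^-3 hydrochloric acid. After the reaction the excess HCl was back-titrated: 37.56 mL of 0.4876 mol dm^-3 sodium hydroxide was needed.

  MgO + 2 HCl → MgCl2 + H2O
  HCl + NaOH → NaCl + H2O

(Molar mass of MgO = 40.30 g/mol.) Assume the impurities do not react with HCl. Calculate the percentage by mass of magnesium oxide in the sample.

n(HCl) added = 0.04963 × 0.5913 = 0.02935 mol
n(NaOH) used in back-titration = 0.03756 × 0.4876 = 0.01831 mol
n(HCl) left over = 0.01831 mol (1:1 ratio)
n(HCl) consumed by analyte = 0.02935 − 0.01831 = 0.01103 mol
From the 1:2 ratio, n(MgO) = 1/2 × 0.01103 = 5.516 × 10^-3 mol
mass of MgO = 5.516 × 10^-3 × 40.30 = 0.2223 g
% MgO = 0.2223 / 0.2808 × 100 = 79.16 %

79.16 %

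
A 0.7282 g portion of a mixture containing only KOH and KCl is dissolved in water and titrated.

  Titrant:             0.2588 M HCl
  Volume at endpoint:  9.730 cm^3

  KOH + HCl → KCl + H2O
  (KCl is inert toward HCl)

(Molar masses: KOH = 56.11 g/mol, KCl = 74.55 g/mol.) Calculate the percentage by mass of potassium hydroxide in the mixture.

n(HCl) = 0.009730 × 0.2588 = 2.518 × 10^-3 mol
Let x = n(KOH), y = n(KCl).
Titrant: 1x = 2.518 × 10^-3;  mass: 56.11x + 74.55y = 0.7282
Solving, x = 2.518 × 10^-3 mol, y = 7.873 × 10^-3 mol
mass of KOH = 2.518 × 10^-3 × 56.11 = 0.1413 g
% KOH = 0.1413 / 0.7282 × 100 = 19.40 %

19.40 %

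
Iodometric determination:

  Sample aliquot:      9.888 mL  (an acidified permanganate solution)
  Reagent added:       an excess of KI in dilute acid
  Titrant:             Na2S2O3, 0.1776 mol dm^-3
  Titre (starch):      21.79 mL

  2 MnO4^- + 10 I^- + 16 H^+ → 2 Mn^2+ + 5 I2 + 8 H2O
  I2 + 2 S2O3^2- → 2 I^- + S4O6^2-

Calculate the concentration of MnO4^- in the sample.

n(S2O3^2-) = 0.02179 × 0.1776 = 3.870 × 10^-3 mol
n(I2) = n(S2O3^2-)/2 = 1.935 × 10^-3 mol
From the 2:5 ratio, n(MnO4^-) in the aliquot = 2/5 × 1.935 × 10^-3 = 7.740 × 10^-4 mol
[MnO4^-] = 7.740 × 10^-4 / 0.009888 = 0.07827 mol/L

0.07827 mol/L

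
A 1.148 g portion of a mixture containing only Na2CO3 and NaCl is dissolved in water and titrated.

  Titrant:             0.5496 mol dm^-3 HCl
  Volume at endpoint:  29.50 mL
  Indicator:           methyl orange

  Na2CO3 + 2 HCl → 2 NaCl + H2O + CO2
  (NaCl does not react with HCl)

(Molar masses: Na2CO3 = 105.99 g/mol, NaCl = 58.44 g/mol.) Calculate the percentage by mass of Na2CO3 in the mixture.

n(HCl) = 0.02950 × 0.5496 = 0.01621 mol
Let x = n(Na2CO3), y = n(NaCl).
Titrant: 2x = 0.01621;  mass: 105.99x + 58.44y = 1.148
Solving, x = 8.107 × 10^-3 mol, y = 4.942 × 10^-3 mol
mass of Na2CO3 = 8.107 × 10^-3 × 105.99 = 0.8592 g
% Na2CO3 = 0.8592 / 1.148 × 100 = 74.84 %

74.84 %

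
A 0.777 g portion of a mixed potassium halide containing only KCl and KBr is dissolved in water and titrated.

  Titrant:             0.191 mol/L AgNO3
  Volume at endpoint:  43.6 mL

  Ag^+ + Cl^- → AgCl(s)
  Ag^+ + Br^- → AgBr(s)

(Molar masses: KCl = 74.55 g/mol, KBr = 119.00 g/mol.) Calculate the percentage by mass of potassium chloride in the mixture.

46.2 %

n(AgNO3) = 0.0436 × 0.191 = 8.33 × 10^-3 mol
Let x = n(KCl), y = n(KBr).
Titrant: 1x + 1y = 8.33 × 10^-3;  mass: 74.55x + 119.00y = 0.777
Solving, x = 4.81 × 10^-3 mol, y = 3.51 × 10^-3 mol
mass of KCl = 4.81 × 10^-3 × 74.55 = 0.359 g
% KCl = 0.359 / 0.777 × 100 = 46.2 %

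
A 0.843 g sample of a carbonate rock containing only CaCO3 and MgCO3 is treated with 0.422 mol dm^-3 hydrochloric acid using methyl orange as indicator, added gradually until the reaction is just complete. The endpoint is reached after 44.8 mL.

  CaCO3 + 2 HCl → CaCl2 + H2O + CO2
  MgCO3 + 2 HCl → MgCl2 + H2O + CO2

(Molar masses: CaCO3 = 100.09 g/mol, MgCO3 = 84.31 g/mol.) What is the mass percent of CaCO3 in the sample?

n(HCl) = 0.0448 × 0.422 = 0.0189 mol
Let x = n(CaCO3), y = n(MgCO3).
Titrant: 2x + 2y = 0.0189;  mass: 100.09x + 84.31y = 0.843
Solving, x = 2.92 × 10^-3 mol, y = 6.54 × 10^-3 mol
mass of CaCO3 = 2.92 × 10^-3 × 100.09 = 0.292 g
% CaCO3 = 0.292 / 0.843 × 100 = 34.6 %

34.6 %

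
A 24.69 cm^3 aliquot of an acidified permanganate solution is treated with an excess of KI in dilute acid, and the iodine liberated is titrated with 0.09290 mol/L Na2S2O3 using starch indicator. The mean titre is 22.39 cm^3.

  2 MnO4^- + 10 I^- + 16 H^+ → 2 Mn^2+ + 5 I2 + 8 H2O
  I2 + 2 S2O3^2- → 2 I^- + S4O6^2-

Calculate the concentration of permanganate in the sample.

0.01685 mol/L

n(S2O3^2-) = 0.02239 × 0.09290 = 2.080 × 10^-3 mol
n(I2) = n(S2O3^2-)/2 = 1.040 × 10^-3 mol
From the 2:5 ratio, n(MnO4^-) in the aliquot = 2/5 × 1.040 × 10^-3 = 4.160 × 10^-4 mol
[MnO4^-] = 4.160 × 10^-4 / 0.02469 = 0.01685 mol/L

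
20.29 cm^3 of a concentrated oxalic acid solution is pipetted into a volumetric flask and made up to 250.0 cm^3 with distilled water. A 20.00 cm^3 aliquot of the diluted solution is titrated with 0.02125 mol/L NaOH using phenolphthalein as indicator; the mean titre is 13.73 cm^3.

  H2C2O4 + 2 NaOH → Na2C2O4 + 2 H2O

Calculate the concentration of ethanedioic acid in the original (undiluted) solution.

0.08987 mol/L

n(NaOH) = 0.01373 × 0.02125 = 2.918 × 10^-4 mol
From the 1:2 ratio, n(H2C2O4) in the aliquot = 1/2 × 2.918 × 10^-4 = 1.459 × 10^-4 mol
[H2C2O4]_dilute = 1.459 × 10^-4 / 0.02000 = 0.007294 mol/L
Dilution factor = 250.0 / 20.29 = 12.32
[H2C2O4]_stock = 0.007294 × 12.32 = 0.08987 mol/L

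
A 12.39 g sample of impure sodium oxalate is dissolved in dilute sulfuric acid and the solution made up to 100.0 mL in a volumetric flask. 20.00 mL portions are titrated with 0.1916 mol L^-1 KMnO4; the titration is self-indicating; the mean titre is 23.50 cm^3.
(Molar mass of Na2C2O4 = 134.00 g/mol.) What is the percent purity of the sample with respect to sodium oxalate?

2 MnO4^- + 5 C2O4^2- + 16 H^+ → 2 Mn^2+ + 10 CO2 + 8 H2O
n(KMnO4) per titration = 0.02350 × 0.1916 = 4.503 × 10^-3 mol
From the 5:2 ratio, n(Na2C2O4) in each aliquot = 5/2 × 4.503 × 10^-3 = 0.01126 mol
n(Na2C2O4) in the whole flask = 0.01126 × 100.0/20.00 = 0.05628 mol
mass of Na2C2O4 = 0.05628 × 134.00 = 7.542 g
% Na2C2O4 = 7.542 / 12.39 × 100 = 60.87 %

60.87 %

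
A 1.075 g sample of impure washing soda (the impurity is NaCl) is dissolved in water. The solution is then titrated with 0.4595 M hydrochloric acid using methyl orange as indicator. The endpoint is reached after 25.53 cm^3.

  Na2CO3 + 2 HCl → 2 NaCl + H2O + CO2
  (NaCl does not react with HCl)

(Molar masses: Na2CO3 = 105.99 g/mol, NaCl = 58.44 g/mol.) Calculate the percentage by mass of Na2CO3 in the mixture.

57.83 %

n(HCl) = 0.02553 × 0.4595 = 0.01173 mol
Let x = n(Na2CO3), y = n(NaCl).
Titrant: 2x = 0.01173;  mass: 105.99x + 58.44y = 1.075
Solving, x = 5.866 × 10^-3 mol, y = 7.757 × 10^-3 mol
mass of Na2CO3 = 5.866 × 10^-3 × 105.99 = 0.6217 g
% Na2CO3 = 0.6217 / 1.075 × 100 = 57.83 %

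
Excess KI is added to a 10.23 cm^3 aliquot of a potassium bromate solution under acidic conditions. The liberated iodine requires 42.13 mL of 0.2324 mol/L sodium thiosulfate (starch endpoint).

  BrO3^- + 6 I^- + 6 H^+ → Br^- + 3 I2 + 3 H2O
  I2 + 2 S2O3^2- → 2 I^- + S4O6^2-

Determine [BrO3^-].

0.1595 mol/L

n(S2O3^2-) = 0.04213 × 0.2324 = 9.791 × 10^-3 mol
n(I2) = n(S2O3^2-)/2 = 4.896 × 10^-3 mol
From the 1:3 ratio, n(BrO3^-) in the aliquot = 1/3 × 4.896 × 10^-3 = 1.632 × 10^-3 mol
[BrO3^-] = 1.632 × 10^-3 / 0.01023 = 0.1595 mol/L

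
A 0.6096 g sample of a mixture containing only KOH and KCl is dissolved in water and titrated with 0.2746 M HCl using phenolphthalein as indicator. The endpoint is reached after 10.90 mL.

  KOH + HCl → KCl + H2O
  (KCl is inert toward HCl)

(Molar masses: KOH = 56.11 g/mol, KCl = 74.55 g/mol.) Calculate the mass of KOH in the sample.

0.1679 g

n(HCl) = 0.01090 × 0.2746 = 2.993 × 10^-3 mol
Let x = n(KOH), y = n(KCl).
Titrant: 1x = 2.993 × 10^-3;  mass: 56.11x + 74.55y = 0.6096
Solving, x = 2.993 × 10^-3 mol, y = 5.924 × 10^-3 mol
mass of KOH = 2.993 × 10^-3 × 56.11 = 0.1679 g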